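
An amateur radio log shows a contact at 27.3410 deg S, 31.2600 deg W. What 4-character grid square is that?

Offset from 180°W / 90°S: lon 148.74°, lat 62.66°.
Field: 148.74/20 → 7 → H, 62.66/10 → 6 → G; chars HG.
Square: 8.74/2 → 4, 2.66/1 → 2; chars 42.

HG42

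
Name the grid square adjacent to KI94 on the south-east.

LI03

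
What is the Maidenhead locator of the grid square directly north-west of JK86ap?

Longitude subsquare a = 0; −1 → -1, wraps to 23 = x, carry into square.
Longitude square 8; −1 → 7.
Latitude subsquare p = 15; +1 → 16 = q.

JK76xq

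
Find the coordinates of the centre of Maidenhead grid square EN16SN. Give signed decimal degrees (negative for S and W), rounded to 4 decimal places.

46.5625, -96.4583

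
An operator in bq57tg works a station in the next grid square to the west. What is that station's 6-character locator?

BQ57sg

Longitude subsquare t = 19; −1 → 18 = s.
The latitude characters are unchanged.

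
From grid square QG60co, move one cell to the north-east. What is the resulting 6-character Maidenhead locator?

QG60dp

Longitude subsquare c = 2; +1 → 3 = d.
Latitude subsquare o = 14; +1 → 15 = p.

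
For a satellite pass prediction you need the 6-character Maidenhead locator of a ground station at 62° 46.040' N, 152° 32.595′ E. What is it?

QP62gs

Add 180° to longitude and 90° to latitude: 332.5433, 152.7673.
Field: lon ⌊332.5433/20⌋ = 16 → Q; lat ⌊152.7673/10⌋ = 15 → P.
Square: lon ⌊12.5433/2⌋ = 6; lat ⌊2.7673/1⌋ = 2.
Subsquare: lon ⌊0.5433/0.0833333⌋ = 6 → g; lat ⌊0.7673/0.0416667⌋ = 18 → s.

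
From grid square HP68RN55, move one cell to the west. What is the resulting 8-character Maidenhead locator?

Longitude extended square 5; −1 → 4.
The latitude characters are unchanged.

HP68rn45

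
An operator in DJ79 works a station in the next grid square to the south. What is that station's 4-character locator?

DJ78

Latitude square 9; −1 → 8.
The longitude characters are unchanged.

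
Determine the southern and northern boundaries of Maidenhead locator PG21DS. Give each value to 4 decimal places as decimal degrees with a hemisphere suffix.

28.2500° S, 28.2083° S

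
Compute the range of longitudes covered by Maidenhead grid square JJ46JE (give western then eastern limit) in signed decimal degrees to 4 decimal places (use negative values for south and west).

8.7500, 8.8333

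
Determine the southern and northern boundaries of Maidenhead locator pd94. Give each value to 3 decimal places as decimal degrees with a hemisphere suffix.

56.000° S, 55.000° S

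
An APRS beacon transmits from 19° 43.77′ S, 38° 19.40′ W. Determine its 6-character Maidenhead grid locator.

HH00ug

Offset from 180°W / 90°S: lon 141.6767°, lat 70.2705°.
Field: lon ⌊141.6767/20⌋ = 7 → H; lat ⌊70.2705/10⌋ = 7 → H.
Square: lon ⌊1.6767/2⌋ = 0; lat ⌊0.2705/1⌋ = 0.
Subsquare: lon ⌊1.6767/0.0833333⌋ = 20 → u; lat ⌊0.2705/0.0416667⌋ = 6 → g.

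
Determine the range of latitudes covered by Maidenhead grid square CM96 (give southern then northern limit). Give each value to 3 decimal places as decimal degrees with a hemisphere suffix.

36.000° N, 37.000° N

Field C=2, M=12: +2·20° lon, +12·10° lat → SW at lon -140°, lat 30°.
Square 9, 6: +9·2° lon, +6·1° lat → SW at lon -122°, lat 36°.
Cell spans 2° lon × 1° lat.
south 36.000° N, north 37.000° N.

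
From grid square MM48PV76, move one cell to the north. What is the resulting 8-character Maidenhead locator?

MM48pv77

Latitude extended square 6; +1 → 7.
The longitude characters are unchanged.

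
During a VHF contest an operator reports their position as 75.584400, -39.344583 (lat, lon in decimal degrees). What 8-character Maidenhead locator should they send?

HQ05ho80

Shift to the Maidenhead origin (180°W, 90°S): lon 140.65542, lat 165.58440.
Field: lon ⌊140.65542/20⌋ = 7 → H; lat ⌊165.58440/10⌋ = 16 → Q.
Square: lon ⌊0.65542/2⌋ = 0; lat ⌊5.58440/1⌋ = 5.
Subsquare: lon ⌊0.65542/0.0833333⌋ = 7 → h; lat ⌊0.58440/0.0416667⌋ = 14 → o.
Extended square: lon ⌊0.07208/0.00833333⌋ = 8; lat ⌊0.00107/0.00416667⌋ = 0.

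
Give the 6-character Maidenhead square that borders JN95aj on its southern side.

JN95ai

Latitude subsquare j = 9; −1 → 8 = i.
The longitude characters are unchanged.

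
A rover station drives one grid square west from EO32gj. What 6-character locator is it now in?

EO32fj

Longitude subsquare g = 6; −1 → 5 = f.
The latitude characters are unchanged.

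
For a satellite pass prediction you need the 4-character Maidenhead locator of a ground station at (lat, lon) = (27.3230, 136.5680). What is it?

PL87

Offset from 180°W / 90°S: lon 316.57°, lat 117.32°.
Field: lon ⌊316.57/20⌋ = 15 → P; lat ⌊117.32/10⌋ = 11 → L.
Square: lon ⌊16.57/2⌋ = 8; lat ⌊7.32/1⌋ = 7.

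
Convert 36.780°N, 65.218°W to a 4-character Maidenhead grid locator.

Add 180° to longitude and 90° to latitude: 114.78, 126.78.
Field: lon ⌊114.78/20⌋ = 5 → F; lat ⌊126.78/10⌋ = 12 → M.
Square: lon ⌊14.78/2⌋ = 7; lat ⌊6.78/1⌋ = 6.

FM76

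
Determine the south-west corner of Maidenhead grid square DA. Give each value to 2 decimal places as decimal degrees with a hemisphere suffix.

Field D=3, A=0: +3·20° lon, +0·10° lat → SW at lon -120°, lat -90°.
latitude 90.00° S, longitude 120.00° W.

90.00° S, 120.00° W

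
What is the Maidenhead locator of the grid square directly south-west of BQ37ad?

BQ27xc

Longitude subsquare a = 0; −1 → -1, wraps to 23 = x, carry into square.
Longitude square 3; −1 → 2.
Latitude subsquare d = 3; −1 → 2 = c.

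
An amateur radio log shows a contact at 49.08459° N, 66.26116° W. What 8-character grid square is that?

FN69uc80

Offset from 180°W / 90°S: lon 113.73884°, lat 139.08459°.
Field (20°×10°, letters A–R): lon ⌊113.73884/20⌋ = 5 → F; lat ⌊139.08459/10⌋ = 13 → N.
Square (2°×1°, digits 0–9): lon ⌊13.73884/2⌋ = 6; lat ⌊9.08459/1⌋ = 9.
Subsquare (5′×2.5′, letters a–x): lon ⌊1.73884/0.0833333⌋ = 20 → u; lat ⌊0.08459/0.0416667⌋ = 2 → c.
Extended square (30″×15″, digits 0–9): lon ⌊0.07217/0.00833333⌋ = 8; lat ⌊0.00126/0.00416667⌋ = 0.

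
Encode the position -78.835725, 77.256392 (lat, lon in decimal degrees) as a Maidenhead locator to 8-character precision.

MB81pd09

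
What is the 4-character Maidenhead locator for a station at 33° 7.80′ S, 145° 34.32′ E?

QF26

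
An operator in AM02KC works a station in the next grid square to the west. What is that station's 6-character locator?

AM02jc

Longitude subsquare k = 10; −1 → 9 = j.
The latitude characters are unchanged.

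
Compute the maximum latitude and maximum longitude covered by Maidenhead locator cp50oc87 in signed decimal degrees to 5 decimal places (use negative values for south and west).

60.11667, -128.75833

Field C=2, P=15: +2·20° lon, +15·10° lat → SW at lon -140°, lat 60°.
Square 5, 0: +5·2° lon, +0·1° lat → SW at lon -130°, lat 60°.
Subsquare o=14, c=2: +14·0.0833333° lon, +2·0.0416667° lat → SW at lon -128.833°, lat 60.0833°.
Extended square 8, 7: +8·0.00833333° lon, +7·0.00416667° lat → SW at lon -128.767°, lat 60.1125°.
Cell spans 0.00833333° lon × 0.00416667° lat. NE corner is SW corner plus one full cell.
latitude 60.11667, longitude -128.75833.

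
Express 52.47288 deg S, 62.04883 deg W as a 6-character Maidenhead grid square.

FD87xm

Add 180° to longitude and 90° to latitude: 117.9512, 37.5271.
Field (20°×10°, letters A–R): 117.9512/20 → 5 → F, 37.5271/10 → 3 → D; chars FD.
Square (2°×1°, digits 0–9): 17.9512/2 → 8, 7.5271/1 → 7; chars 87.
Subsquare (5′×2.5′, letters a–x): 1.9512/0.0833333 → 23 → x, 0.5271/0.0416667 → 12 → m; chars xm.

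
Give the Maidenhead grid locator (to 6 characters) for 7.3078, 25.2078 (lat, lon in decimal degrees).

Shift to the Maidenhead origin (180°W, 90°S): lon 205.2078, lat 97.3078.
Field: 205.2078/20 → 10 → K, 97.3078/10 → 9 → J; chars KJ.
Square: 5.2078/2 → 2, 7.3078/1 → 7; chars 27.
Subsquare: 1.2078/0.0833333 → 14 → o, 0.3078/0.0416667 → 7 → h; chars oh.

KJ27oh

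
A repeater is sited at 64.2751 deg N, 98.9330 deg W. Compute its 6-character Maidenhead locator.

Offset from 180°W / 90°S: lon 81.0670°, lat 154.2751°.
Field: lon ⌊81.0670/20⌋ = 4 → E; lat ⌊154.2751/10⌋ = 15 → P.
Square: lon ⌊1.0670/2⌋ = 0; lat ⌊4.2751/1⌋ = 4.
Subsquare: lon ⌊1.0670/0.0833333⌋ = 12 → m; lat ⌊0.2751/0.0416667⌋ = 6 → g.

EP04mg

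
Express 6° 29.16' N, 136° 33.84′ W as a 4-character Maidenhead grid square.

Offset from 180°W / 90°S: lon 43.44°, lat 96.49°.
Field: lon ⌊43.44/20⌋ = 2 → C; lat ⌊96.49/10⌋ = 9 → J.
Square: lon ⌊3.44/2⌋ = 1; lat ⌊6.49/1⌋ = 6.

CJ16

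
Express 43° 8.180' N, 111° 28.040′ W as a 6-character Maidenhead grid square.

DN43gd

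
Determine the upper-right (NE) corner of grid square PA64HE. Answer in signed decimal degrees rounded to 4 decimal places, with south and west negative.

Field P=15, A=0: +15·20° lon, +0·10° lat → SW at lon 120°, lat -90°.
Square 6, 4: +6·2° lon, +4·1° lat → SW at lon 132°, lat -86°.
Subsquare h=7, e=4: +7·0.0833333° lon, +4·0.0416667° lat → SW at lon 132.583°, lat -85.8333°.
Cell spans 0.0833333° lon × 0.0416667° lat. NE corner is SW corner plus one full cell.
latitude -85.7917, longitude 132.6667.

-85.7917, 132.6667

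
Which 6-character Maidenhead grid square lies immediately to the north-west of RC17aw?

RC07xx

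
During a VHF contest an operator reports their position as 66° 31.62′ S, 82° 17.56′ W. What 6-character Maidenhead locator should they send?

Offset from 180°W / 90°S: lon 97.7073°, lat 23.4730°.
Field: 97.7073/20 → 4 → E, 23.4730/10 → 2 → C; chars EC.
Square: 17.7073/2 → 8, 3.4730/1 → 3; chars 83.
Subsquare: 1.7073/0.0833333 → 20 → u, 0.4730/0.0416667 → 11 → l; chars ul.

EC83ul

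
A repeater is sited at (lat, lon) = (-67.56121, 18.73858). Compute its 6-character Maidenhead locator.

JC92ik

Shift to the Maidenhead origin (180°W, 90°S): lon 198.7386, lat 22.4388.
Field (20°×10°, letters A–R): lon ⌊198.7386/20⌋ = 9 → J; lat ⌊22.4388/10⌋ = 2 → C.
Square (2°×1°, digits 0–9): lon ⌊18.7386/2⌋ = 9; lat ⌊2.4388/1⌋ = 2.
Subsquare (5′×2.5′, letters a–x): lon ⌊0.7386/0.0833333⌋ = 8 → i; lat ⌊0.4388/0.0416667⌋ = 10 → k.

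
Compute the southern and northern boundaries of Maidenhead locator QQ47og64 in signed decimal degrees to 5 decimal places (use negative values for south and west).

77.26667, 77.27083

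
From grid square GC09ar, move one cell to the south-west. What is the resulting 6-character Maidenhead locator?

FC99xq

Longitude subsquare a = 0; −1 → -1, wraps to 23 = x, carry into square.
Longitude square 0; −1 → -1, wraps to 9, carry into field.
Longitude field G = 6; −1 → 5 = F.
Latitude subsquare r = 17; −1 → 16 = q.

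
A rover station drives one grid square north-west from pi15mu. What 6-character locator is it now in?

PI15lv

Longitude subsquare m = 12; −1 → 11 = l.
Latitude subsquare u = 20; +1 → 21 = v.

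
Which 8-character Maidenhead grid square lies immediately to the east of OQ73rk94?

OQ73sk04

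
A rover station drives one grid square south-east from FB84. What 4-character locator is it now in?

Longitude square 8; +1 → 9.
Latitude square 4; −1 → 3.

FB93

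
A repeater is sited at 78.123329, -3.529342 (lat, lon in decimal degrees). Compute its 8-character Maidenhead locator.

Add 180° to longitude and 90° to latitude: 176.47066, 168.12333.
Field: 176.47066/20 → 8 → I, 168.12333/10 → 16 → Q; chars IQ.
Square: 16.47066/2 → 8, 8.12333/1 → 8; chars 88.
Subsquare: 0.47066/0.0833333 → 5 → f, 0.12333/0.0416667 → 2 → c; chars fc.
Extended square: 0.05399/0.00833333 → 6, 0.04000/0.00416667 → 9; chars 69.

IQ88fc69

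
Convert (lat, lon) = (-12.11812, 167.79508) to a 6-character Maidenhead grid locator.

RH37vv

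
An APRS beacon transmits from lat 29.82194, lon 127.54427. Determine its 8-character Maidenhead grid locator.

PL39st57

Offset from 180°W / 90°S: lon 307.54427°, lat 119.82194°.
Field: 307.54427/20 → 15 → P, 119.82194/10 → 11 → L; chars PL.
Square: 7.54427/2 → 3, 9.82194/1 → 9; chars 39.
Subsquare: 1.54427/0.0833333 → 18 → s, 0.82194/0.0416667 → 19 → t; chars st.
Extended square: 0.04427/0.00833333 → 5, 0.03027/0.00416667 → 7; chars 57.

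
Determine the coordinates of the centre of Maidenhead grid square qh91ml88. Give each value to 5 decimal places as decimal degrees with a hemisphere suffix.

18.50625° S, 159.07083° E

Field Q=16, H=7: +16·20° lon, +7·10° lat → SW at lon 140°, lat -20°.
Square 9, 1: +9·2° lon, +1·1° lat → SW at lon 158°, lat -19°.
Subsquare m=12, l=11: +12·0.0833333° lon, +11·0.0416667° lat → SW at lon 159°, lat -18.5417°.
Extended square 8, 8: +8·0.00833333° lon, +8·0.00416667° lat → SW at lon 159.067°, lat -18.5083°.
Cell spans 0.00833333° lon × 0.00416667° lat. Centre is SW corner plus half of each.
latitude 18.50625° S, longitude 159.07083° E.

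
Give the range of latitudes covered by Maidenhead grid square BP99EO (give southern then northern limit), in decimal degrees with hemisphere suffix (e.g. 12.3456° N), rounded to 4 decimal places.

69.5833° N, 69.6250° N

Field B=1, P=15: +1·20° lon, +15·10° lat → SW at lon -160°, lat 60°.
Square 9, 9: +9·2° lon, +9·1° lat → SW at lon -142°, lat 69°.
Subsquare e=4, o=14: +4·0.0833333° lon, +14·0.0416667° lat → SW at lon -141.667°, lat 69.5833°.
Cell spans 0.0833333° lon × 0.0416667° lat.
south 69.5833° N, north 69.6250° N.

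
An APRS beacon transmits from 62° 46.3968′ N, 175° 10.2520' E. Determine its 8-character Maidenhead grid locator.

RP72os05

Offset from 180°W / 90°S: lon 355.17087°, lat 152.77328°.
Field (20°×10°, letters A–R): lon ⌊355.17087/20⌋ = 17 → R; lat ⌊152.77328/10⌋ = 15 → P.
Square (2°×1°, digits 0–9): lon ⌊15.17087/2⌋ = 7; lat ⌊2.77328/1⌋ = 2.
Subsquare (5′×2.5′, letters a–x): lon ⌊1.17087/0.0833333⌋ = 14 → o; lat ⌊0.77328/0.0416667⌋ = 18 → s.
Extended square (30″×15″, digits 0–9): lon ⌊0.00420/0.00833333⌋ = 0; lat ⌊0.02328/0.00416667⌋ = 5.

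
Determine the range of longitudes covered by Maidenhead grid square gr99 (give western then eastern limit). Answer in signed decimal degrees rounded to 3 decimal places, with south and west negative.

Field G=6, R=17: +6·20° lon, +17·10° lat → SW at lon -60°, lat 80°.
Square 9, 9: +9·2° lon, +9·1° lat → SW at lon -42°, lat 89°.
Cell spans 2° lon × 1° lat.
west -42.000, east -40.000.

-42.000, -40.000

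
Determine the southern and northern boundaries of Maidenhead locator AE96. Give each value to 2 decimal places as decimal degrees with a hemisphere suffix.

44.00° S, 43.00° S

Field A=0, E=4: +0·20° lon, +4·10° lat → SW at lon -180°, lat -50°.
Square 9, 6: +9·2° lon, +6·1° lat → SW at lon -162°, lat -44°.
Cell spans 2° lon × 1° lat.
south 44.00° S, north 43.00° S.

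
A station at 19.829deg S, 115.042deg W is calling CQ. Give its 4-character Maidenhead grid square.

DH20

Offset from 180°W / 90°S: lon 64.96°, lat 70.17°.
Field: 64.96/20 → 3 → D, 70.17/10 → 7 → H; chars DH.
Square: 4.96/2 → 2, 0.17/1 → 0; chars 20.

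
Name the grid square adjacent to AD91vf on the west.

AD91uf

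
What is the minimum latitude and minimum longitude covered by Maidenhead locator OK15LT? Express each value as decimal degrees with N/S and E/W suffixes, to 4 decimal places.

15.7917° N, 102.9167° E

Field O=14, K=10: +14·20° lon, +10·10° lat → SW at lon 100°, lat 10°.
Square 1, 5: +1·2° lon, +5·1° lat → SW at lon 102°, lat 15°.
Subsquare l=11, t=19: +11·0.0833333° lon, +19·0.0416667° lat → SW at lon 102.917°, lat 15.7917°.
latitude 15.7917° N, longitude 102.9167° E.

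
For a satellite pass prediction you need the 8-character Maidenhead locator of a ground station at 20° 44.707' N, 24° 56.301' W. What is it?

HL70mr78

Offset from 180°W / 90°S: lon 155.06165°, lat 110.74512°.
Field (20°×10°, letters A–R): lon ⌊155.06165/20⌋ = 7 → H; lat ⌊110.74512/10⌋ = 11 → L.
Square (2°×1°, digits 0–9): lon ⌊15.06165/2⌋ = 7; lat ⌊0.74512/1⌋ = 0.
Subsquare (5′×2.5′, letters a–x): lon ⌊1.06165/0.0833333⌋ = 12 → m; lat ⌊0.74512/0.0416667⌋ = 17 → r.
Extended square (30″×15″, digits 0–9): lon ⌊0.06165/0.00833333⌋ = 7; lat ⌊0.03678/0.00416667⌋ = 8.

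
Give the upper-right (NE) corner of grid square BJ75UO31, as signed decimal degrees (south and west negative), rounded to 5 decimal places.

5.59167, -144.30000

Field B=1, J=9: +1·20° lon, +9·10° lat → SW at lon -160°, lat 0°.
Square 7, 5: +7·2° lon, +5·1° lat → SW at lon -146°, lat 5°.
Subsquare u=20, o=14: +20·0.0833333° lon, +14·0.0416667° lat → SW at lon -144.333°, lat 5.58333°.
Extended square 3, 1: +3·0.00833333° lon, +1·0.00416667° lat → SW at lon -144.308°, lat 5.5875°.
Cell spans 0.00833333° lon × 0.00416667° lat. NE corner is SW corner plus one full cell.
latitude 5.59167, longitude -144.30000.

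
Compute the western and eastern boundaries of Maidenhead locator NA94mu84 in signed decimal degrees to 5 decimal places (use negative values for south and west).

Field N=13, A=0: +13·20° lon, +0·10° lat → SW at lon 80°, lat -90°.
Square 9, 4: +9·2° lon, +4·1° lat → SW at lon 98°, lat -86°.
Subsquare m=12, u=20: +12·0.0833333° lon, +20·0.0416667° lat → SW at lon 99°, lat -85.1667°.
Extended square 8, 4: +8·0.00833333° lon, +4·0.00416667° lat → SW at lon 99.0667°, lat -85.15°.
Cell spans 0.00833333° lon × 0.00416667° lat.
west 99.06667, east 99.07500.

99.06667, 99.07500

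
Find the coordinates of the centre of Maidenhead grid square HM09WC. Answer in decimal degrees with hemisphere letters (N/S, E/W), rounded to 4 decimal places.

Field H=7, M=12: +7·20° lon, +12·10° lat → SW at lon -40°, lat 30°.
Square 0, 9: +0·2° lon, +9·1° lat → SW at lon -40°, lat 39°.
Subsquare w=22, c=2: +22·0.0833333° lon, +2·0.0416667° lat → SW at lon -38.1667°, lat 39.0833°.
Cell spans 0.0833333° lon × 0.0416667° lat. Centre is SW corner plus half of each.
latitude 39.1042° N, longitude 38.1250° W.

39.1042° N, 38.1250° W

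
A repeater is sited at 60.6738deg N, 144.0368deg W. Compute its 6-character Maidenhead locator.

BP70xq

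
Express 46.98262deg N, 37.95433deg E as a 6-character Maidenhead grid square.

KN86xx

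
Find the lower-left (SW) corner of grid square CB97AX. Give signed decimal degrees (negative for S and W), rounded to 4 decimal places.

Field C=2, B=1: +2·20° lon, +1·10° lat → SW at lon -140°, lat -80°.
Square 9, 7: +9·2° lon, +7·1° lat → SW at lon -122°, lat -73°.
Subsquare a=0, x=23: +0·0.0833333° lon, +23·0.0416667° lat → SW at lon -122°, lat -72.0417°.
latitude -72.0417, longitude -122.0000.

-72.0417, -122.0000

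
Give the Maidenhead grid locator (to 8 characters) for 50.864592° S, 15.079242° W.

Shift to the Maidenhead origin (180°W, 90°S): lon 164.92076, lat 39.13541.
Field: 164.92076/20 → 8 → I, 39.13541/10 → 3 → D; chars ID.
Square: 4.92076/2 → 2, 9.13541/1 → 9; chars 29.
Subsquare: 0.92076/0.0833333 → 11 → l, 0.13541/0.0416667 → 3 → d; chars ld.
Extended square: 0.00409/0.00833333 → 0, 0.01041/0.00416667 → 2; chars 02.

ID29ld02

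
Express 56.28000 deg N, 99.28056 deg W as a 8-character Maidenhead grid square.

Add 180° to longitude and 90° to latitude: 80.71944, 146.28000.
Field (20°×10°, letters A–R): 80.71944/20 → 4 → E, 146.28000/10 → 14 → O; chars EO.
Square (2°×1°, digits 0–9): 0.71944/2 → 0, 6.28000/1 → 6; chars 06.
Subsquare (5′×2.5′, letters a–x): 0.71944/0.0833333 → 8 → i, 0.28000/0.0416667 → 6 → g; chars ig.
Extended square (30″×15″, digits 0–9): 0.05277/0.00833333 → 6, 0.03000/0.00416667 → 7; chars 67.

EO06ig67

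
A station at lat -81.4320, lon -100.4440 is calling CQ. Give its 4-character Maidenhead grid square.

DA98

Offset from 180°W / 90°S: lon 79.56°, lat 8.57°.
Field: 79.56/20 → 3 → D, 8.57/10 → 0 → A; chars DA.
Square: 19.56/2 → 9, 8.57/1 → 8; chars 98.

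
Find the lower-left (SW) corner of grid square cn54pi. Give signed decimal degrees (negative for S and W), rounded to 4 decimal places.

44.3333, -128.7500

Field C=2, N=13: +2·20° lon, +13·10° lat → SW at lon -140°, lat 40°.
Square 5, 4: +5·2° lon, +4·1° lat → SW at lon -130°, lat 44°.
Subsquare p=15, i=8: +15·0.0833333° lon, +8·0.0416667° lat → SW at lon -128.75°, lat 44.3333°.
latitude 44.3333, longitude -128.7500.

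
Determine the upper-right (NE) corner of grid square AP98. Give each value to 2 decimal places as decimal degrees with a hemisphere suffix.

69.00° N, 160.00° W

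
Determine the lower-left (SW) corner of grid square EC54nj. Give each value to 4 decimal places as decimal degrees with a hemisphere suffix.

65.6250° S, 88.9167° W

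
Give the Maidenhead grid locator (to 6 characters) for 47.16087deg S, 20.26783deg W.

Add 180° to longitude and 90° to latitude: 159.7322, 42.8391.
Field (20°×10°, letters A–R): 159.7322/20 → 7 → H, 42.8391/10 → 4 → E; chars HE.
Square (2°×1°, digits 0–9): 19.7322/2 → 9, 2.8391/1 → 2; chars 92.
Subsquare (5′×2.5′, letters a–x): 1.7322/0.0833333 → 20 → u, 0.8391/0.0416667 → 20 → u; chars uu.

HE92uu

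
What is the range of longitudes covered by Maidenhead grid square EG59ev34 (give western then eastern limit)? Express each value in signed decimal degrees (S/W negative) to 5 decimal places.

Field E=4, G=6: +4·20° lon, +6·10° lat → SW at lon -100°, lat -30°.
Square 5, 9: +5·2° lon, +9·1° lat → SW at lon -90°, lat -21°.
Subsquare e=4, v=21: +4·0.0833333° lon, +21·0.0416667° lat → SW at lon -89.6667°, lat -20.125°.
Extended square 3, 4: +3·0.00833333° lon, +4·0.00416667° lat → SW at lon -89.6417°, lat -20.1083°.
Cell spans 0.00833333° lon × 0.00416667° lat.
west -89.64167, east -89.63333.

-89.64167, -89.63333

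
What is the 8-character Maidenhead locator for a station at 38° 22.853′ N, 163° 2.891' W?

AM88lj41

Offset from 180°W / 90°S: lon 16.95182°, lat 128.38088°.
Field (20°×10°, letters A–R): lon ⌊16.95182/20⌋ = 0 → A; lat ⌊128.38088/10⌋ = 12 → M.
Square (2°×1°, digits 0–9): lon ⌊16.95182/2⌋ = 8; lat ⌊8.38088/1⌋ = 8.
Subsquare (5′×2.5′, letters a–x): lon ⌊0.95182/0.0833333⌋ = 11 → l; lat ⌊0.38088/0.0416667⌋ = 9 → j.
Extended square (30″×15″, digits 0–9): lon ⌊0.03515/0.00833333⌋ = 4; lat ⌊0.00588/0.00416667⌋ = 1.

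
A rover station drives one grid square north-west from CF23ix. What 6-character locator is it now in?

Longitude subsquare i = 8; −1 → 7 = h.
Latitude subsquare x = 23; +1 → 24, wraps to 0 = a, carry into square.
Latitude square 3; +1 → 4.

CF24ha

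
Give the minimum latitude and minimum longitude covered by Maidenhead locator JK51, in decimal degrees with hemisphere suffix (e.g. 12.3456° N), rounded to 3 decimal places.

Field J=9, K=10: +9·20° lon, +10·10° lat → SW at lon 0°, lat 10°.
Square 5, 1: +5·2° lon, +1·1° lat → SW at lon 10°, lat 11°.
latitude 11.000° N, longitude 10.000° E.

11.000° N, 10.000° E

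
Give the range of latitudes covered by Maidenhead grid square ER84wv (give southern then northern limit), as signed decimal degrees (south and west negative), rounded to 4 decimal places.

84.8750, 84.9167

Field E=4, R=17: +4·20° lon, +17·10° lat → SW at lon -100°, lat 80°.
Square 8, 4: +8·2° lon, +4·1° lat → SW at lon -84°, lat 84°.
Subsquare w=22, v=21: +22·0.0833333° lon, +21·0.0416667° lat → SW at lon -82.1667°, lat 84.875°.
Cell spans 0.0833333° lon × 0.0416667° lat.
south 84.8750, north 84.9167.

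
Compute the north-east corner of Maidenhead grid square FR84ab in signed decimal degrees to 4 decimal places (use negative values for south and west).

Field F=5, R=17: +5·20° lon, +17·10° lat → SW at lon -80°, lat 80°.
Square 8, 4: +8·2° lon, +4·1° lat → SW at lon -64°, lat 84°.
Subsquare a=0, b=1: +0·0.0833333° lon, +1·0.0416667° lat → SW at lon -64°, lat 84.0417°.
Cell spans 0.0833333° lon × 0.0416667° lat. NE corner is SW corner plus one full cell.
latitude 84.0833, longitude -63.9167.

84.0833, -63.9167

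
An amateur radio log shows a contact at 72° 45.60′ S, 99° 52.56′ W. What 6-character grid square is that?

EB07bf

Shift to the Maidenhead origin (180°W, 90°S): lon 80.1240, lat 17.2400.
Field: 80.1240/20 → 4 → E, 17.2400/10 → 1 → B; chars EB.
Square: 0.1240/2 → 0, 7.2400/1 → 7; chars 07.
Subsquare: 0.1240/0.0833333 → 1 → b, 0.2400/0.0416667 → 5 → f; chars bf.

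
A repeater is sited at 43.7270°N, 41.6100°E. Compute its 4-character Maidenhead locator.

Shift to the Maidenhead origin (180°W, 90°S): lon 221.61, lat 133.73.
Field: lon ⌊221.61/20⌋ = 11 → L; lat ⌊133.73/10⌋ = 13 → N.
Square: lon ⌊1.61/2⌋ = 0; lat ⌊3.73/1⌋ = 3.

LN03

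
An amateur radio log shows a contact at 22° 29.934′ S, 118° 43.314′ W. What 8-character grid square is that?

Shift to the Maidenhead origin (180°W, 90°S): lon 61.27810, lat 67.50110.
Field: lon ⌊61.27810/20⌋ = 3 → D; lat ⌊67.50110/10⌋ = 6 → G.
Square: lon ⌊1.27810/2⌋ = 0; lat ⌊7.50110/1⌋ = 7.
Subsquare: lon ⌊1.27810/0.0833333⌋ = 15 → p; lat ⌊0.50110/0.0416667⌋ = 12 → m.
Extended square: lon ⌊0.02810/0.00833333⌋ = 3; lat ⌊0.00110/0.00416667⌋ = 0.

DG07pm30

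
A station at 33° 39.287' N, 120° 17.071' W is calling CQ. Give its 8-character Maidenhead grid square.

CM93up57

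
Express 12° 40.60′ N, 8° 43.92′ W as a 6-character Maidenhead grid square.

Add 180° to longitude and 90° to latitude: 171.2680, 102.6767.
Field (20°×10°, letters A–R): lon ⌊171.2680/20⌋ = 8 → I; lat ⌊102.6767/10⌋ = 10 → K.
Square (2°×1°, digits 0–9): lon ⌊11.2680/2⌋ = 5; lat ⌊2.6767/1⌋ = 2.
Subsquare (5′×2.5′, letters a–x): lon ⌊1.2680/0.0833333⌋ = 15 → p; lat ⌊0.6767/0.0416667⌋ = 16 → q.

IK52pq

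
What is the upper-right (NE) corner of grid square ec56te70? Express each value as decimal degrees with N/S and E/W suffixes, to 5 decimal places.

63.82917° S, 88.35000° W

Field E=4, C=2: +4·20° lon, +2·10° lat → SW at lon -100°, lat -70°.
Square 5, 6: +5·2° lon, +6·1° lat → SW at lon -90°, lat -64°.
Subsquare t=19, e=4: +19·0.0833333° lon, +4·0.0416667° lat → SW at lon -88.4167°, lat -63.8333°.
Extended square 7, 0: +7·0.00833333° lon, +0·0.00416667° lat → SW at lon -88.3583°, lat -63.8333°.
Cell spans 0.00833333° lon × 0.00416667° lat. NE corner is SW corner plus one full cell.
latitude 63.82917° S, longitude 88.35000° W.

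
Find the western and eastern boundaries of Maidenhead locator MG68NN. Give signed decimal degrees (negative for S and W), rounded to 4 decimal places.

73.0833, 73.1667

Field M=12, G=6: +12·20° lon, +6·10° lat → SW at lon 60°, lat -30°.
Square 6, 8: +6·2° lon, +8·1° lat → SW at lon 72°, lat -22°.
Subsquare n=13, n=13: +13·0.0833333° lon, +13·0.0416667° lat → SW at lon 73.0833°, lat -21.4583°.
Cell spans 0.0833333° lon × 0.0416667° lat.
west 73.0833, east 73.1667.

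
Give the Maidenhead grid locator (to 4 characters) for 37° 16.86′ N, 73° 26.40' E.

MM67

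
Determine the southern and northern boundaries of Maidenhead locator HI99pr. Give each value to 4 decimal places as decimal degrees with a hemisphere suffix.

Field H=7, I=8: +7·20° lon, +8·10° lat → SW at lon -40°, lat -10°.
Square 9, 9: +9·2° lon, +9·1° lat → SW at lon -22°, lat -1°.
Subsquare p=15, r=17: +15·0.0833333° lon, +17·0.0416667° lat → SW at lon -20.75°, lat -0.291667°.
Cell spans 0.0833333° lon × 0.0416667° lat.
south 0.2917° S, north 0.2500° S.

0.2917° S, 0.2500° S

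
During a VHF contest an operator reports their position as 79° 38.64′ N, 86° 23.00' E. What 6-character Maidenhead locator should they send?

NQ39ep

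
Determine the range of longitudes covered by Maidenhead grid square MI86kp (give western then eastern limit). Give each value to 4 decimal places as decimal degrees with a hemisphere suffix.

Field M=12, I=8: +12·20° lon, +8·10° lat → SW at lon 60°, lat -10°.
Square 8, 6: +8·2° lon, +6·1° lat → SW at lon 76°, lat -4°.
Subsquare k=10, p=15: +10·0.0833333° lon, +15·0.0416667° lat → SW at lon 76.8333°, lat -3.375°.
Cell spans 0.0833333° lon × 0.0416667° lat.
west 76.8333° E, east 76.9167° E.

76.8333° E, 76.9167° E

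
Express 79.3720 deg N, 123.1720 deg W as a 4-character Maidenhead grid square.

Offset from 180°W / 90°S: lon 56.83°, lat 169.37°.
Field: lon ⌊56.83/20⌋ = 2 → C; lat ⌊169.37/10⌋ = 16 → Q.
Square: lon ⌊16.83/2⌋ = 8; lat ⌊9.37/1⌋ = 9.

CQ89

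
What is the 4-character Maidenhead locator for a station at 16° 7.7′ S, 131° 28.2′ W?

CH43

Add 180° to longitude and 90° to latitude: 48.53, 73.87.
Field: 48.53/20 → 2 → C, 73.87/10 → 7 → H; chars CH.
Square: 8.53/2 → 4, 3.87/1 → 3; chars 43.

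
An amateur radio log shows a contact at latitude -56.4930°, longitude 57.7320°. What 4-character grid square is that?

Add 180° to longitude and 90° to latitude: 237.73, 33.51.
Field: lon ⌊237.73/20⌋ = 11 → L; lat ⌊33.51/10⌋ = 3 → D.
Square: lon ⌊17.73/2⌋ = 8; lat ⌊3.51/1⌋ = 3.

LD83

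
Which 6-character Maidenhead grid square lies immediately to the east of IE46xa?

IE56aa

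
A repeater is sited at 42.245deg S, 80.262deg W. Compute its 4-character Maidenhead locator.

EE97

Shift to the Maidenhead origin (180°W, 90°S): lon 99.74, lat 47.76.
Field (20°×10°, letters A–R): 99.74/20 → 4 → E, 47.76/10 → 4 → E; chars EE.
Square (2°×1°, digits 0–9): 19.74/2 → 9, 7.76/1 → 7; chars 97.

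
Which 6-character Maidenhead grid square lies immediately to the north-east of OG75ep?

OG75fq

Longitude subsquare e = 4; +1 → 5 = f.
Latitude subsquare p = 15; +1 → 16 = q.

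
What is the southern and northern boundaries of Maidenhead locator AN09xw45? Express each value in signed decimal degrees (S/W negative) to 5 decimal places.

49.93750, 49.94167

Field A=0, N=13: +0·20° lon, +13·10° lat → SW at lon -180°, lat 40°.
Square 0, 9: +0·2° lon, +9·1° lat → SW at lon -180°, lat 49°.
Subsquare x=23, w=22: +23·0.0833333° lon, +22·0.0416667° lat → SW at lon -178.083°, lat 49.9167°.
Extended square 4, 5: +4·0.00833333° lon, +5·0.00416667° lat → SW at lon -178.05°, lat 49.9375°.
Cell spans 0.00833333° lon × 0.00416667° lat.
south 49.93750, north 49.94167.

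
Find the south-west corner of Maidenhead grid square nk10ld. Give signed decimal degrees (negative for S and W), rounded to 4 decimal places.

10.1250, 82.9167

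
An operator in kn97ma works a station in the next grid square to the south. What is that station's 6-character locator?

KN96mx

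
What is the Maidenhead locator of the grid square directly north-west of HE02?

GE93

Longitude square 0; −1 → -1, wraps to 9, carry into field.
Longitude field H = 7; −1 → 6 = G.
Latitude square 2; +1 → 3.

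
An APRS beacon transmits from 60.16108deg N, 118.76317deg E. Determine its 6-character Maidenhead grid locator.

OP90jd

Shift to the Maidenhead origin (180°W, 90°S): lon 298.7632, lat 150.1611.
Field: 298.7632/20 → 14 → O, 150.1611/10 → 15 → P; chars OP.
Square: 18.7632/2 → 9, 0.1611/1 → 0; chars 90.
Subsquare: 0.7632/0.0833333 → 9 → j, 0.1611/0.0416667 → 3 → d; chars jd.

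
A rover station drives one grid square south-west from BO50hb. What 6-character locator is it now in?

BO50ga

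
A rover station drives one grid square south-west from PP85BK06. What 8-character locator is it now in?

Longitude extended square 0; −1 → -1, wraps to 9, carry into subsquare.
Longitude subsquare b = 1; −1 → 0 = a.
Latitude extended square 6; −1 → 5.

PP85ak95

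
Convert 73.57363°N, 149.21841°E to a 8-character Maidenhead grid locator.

Add 180° to longitude and 90° to latitude: 329.21841, 163.57363.
Field: 329.21841/20 → 16 → Q, 163.57363/10 → 16 → Q; chars QQ.
Square: 9.21841/2 → 4, 3.57363/1 → 3; chars 43.
Subsquare: 1.21841/0.0833333 → 14 → o, 0.57363/0.0416667 → 13 → n; chars on.
Extended square: 0.05174/0.00833333 → 6, 0.03196/0.00416667 → 7; chars 67.

QQ43on67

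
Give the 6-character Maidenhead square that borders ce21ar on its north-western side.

CE11xs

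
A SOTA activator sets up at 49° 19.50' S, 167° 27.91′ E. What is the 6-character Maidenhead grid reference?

Shift to the Maidenhead origin (180°W, 90°S): lon 347.4652, lat 40.6750.
Field: lon ⌊347.4652/20⌋ = 17 → R; lat ⌊40.6750/10⌋ = 4 → E.
Square: lon ⌊7.4652/2⌋ = 3; lat ⌊0.6750/1⌋ = 0.
Subsquare: lon ⌊1.4652/0.0833333⌋ = 17 → r; lat ⌊0.6750/0.0416667⌋ = 16 → q.

RE30rq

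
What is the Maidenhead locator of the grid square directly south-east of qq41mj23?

QQ41mj32

Longitude extended square 2; +1 → 3.
Latitude extended square 3; −1 → 2.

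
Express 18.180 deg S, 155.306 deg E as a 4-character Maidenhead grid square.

QH71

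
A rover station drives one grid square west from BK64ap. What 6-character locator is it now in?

BK54xp

Longitude subsquare a = 0; −1 → -1, wraps to 23 = x, carry into square.
Longitude square 6; −1 → 5.
The latitude characters are unchanged.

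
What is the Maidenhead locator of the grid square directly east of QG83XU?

QG93au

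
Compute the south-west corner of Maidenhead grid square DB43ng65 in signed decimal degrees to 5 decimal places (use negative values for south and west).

-76.72917, -110.86667

Field D=3, B=1: +3·20° lon, +1·10° lat → SW at lon -120°, lat -80°.
Square 4, 3: +4·2° lon, +3·1° lat → SW at lon -112°, lat -77°.
Subsquare n=13, g=6: +13·0.0833333° lon, +6·0.0416667° lat → SW at lon -110.917°, lat -76.75°.
Extended square 6, 5: +6·0.00833333° lon, +5·0.00416667° lat → SW at lon -110.867°, lat -76.7292°.
latitude -76.72917, longitude -110.86667.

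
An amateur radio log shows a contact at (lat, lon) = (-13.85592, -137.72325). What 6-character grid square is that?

Add 180° to longitude and 90° to latitude: 42.2767, 76.1441.
Field (20°×10°, letters A–R): 42.2767/20 → 2 → C, 76.1441/10 → 7 → H; chars CH.
Square (2°×1°, digits 0–9): 2.2767/2 → 1, 6.1441/1 → 6; chars 16.
Subsquare (5′×2.5′, letters a–x): 0.2767/0.0833333 → 3 → d, 0.1441/0.0416667 → 3 → d; chars dd.

CH16dd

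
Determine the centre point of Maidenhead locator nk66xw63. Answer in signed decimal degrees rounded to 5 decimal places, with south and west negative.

16.93125, 93.97083

Field N=13, K=10: +13·20° lon, +10·10° lat → SW at lon 80°, lat 10°.
Square 6, 6: +6·2° lon, +6·1° lat → SW at lon 92°, lat 16°.
Subsquare x=23, w=22: +23·0.0833333° lon, +22·0.0416667° lat → SW at lon 93.9167°, lat 16.9167°.
Extended square 6, 3: +6·0.00833333° lon, +3·0.00416667° lat → SW at lon 93.9667°, lat 16.9292°.
Cell spans 0.00833333° lon × 0.00416667° lat. Centre is SW corner plus half of each.
latitude 16.93125, longitude 93.97083.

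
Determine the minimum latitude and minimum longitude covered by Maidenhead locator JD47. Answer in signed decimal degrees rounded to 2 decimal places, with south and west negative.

-53.00, 8.00

Field J=9, D=3: +9·20° lon, +3·10° lat → SW at lon 0°, lat -60°.
Square 4, 7: +4·2° lon, +7·1° lat → SW at lon 8°, lat -53°.
latitude -53.00, longitude 8.00.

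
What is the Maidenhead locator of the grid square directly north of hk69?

HL60

Latitude square 9; +1 → 10, wraps to 0, carry into field.
Latitude field K = 10; +1 → 11 = L.
The longitude characters are unchanged.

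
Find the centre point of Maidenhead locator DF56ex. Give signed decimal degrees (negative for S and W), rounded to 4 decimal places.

-33.0208, -109.6250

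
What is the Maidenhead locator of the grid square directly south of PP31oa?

Latitude subsquare a = 0; −1 → -1, wraps to 23 = x, carry into square.
Latitude square 1; −1 → 0.
The longitude characters are unchanged.

PP30ox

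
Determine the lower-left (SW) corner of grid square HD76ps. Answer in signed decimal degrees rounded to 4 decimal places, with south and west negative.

-53.2500, -24.7500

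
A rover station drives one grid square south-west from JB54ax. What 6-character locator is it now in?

JB44xw

Longitude subsquare a = 0; −1 → -1, wraps to 23 = x, carry into square.
Longitude square 5; −1 → 4.
Latitude subsquare x = 23; −1 → 22 = w.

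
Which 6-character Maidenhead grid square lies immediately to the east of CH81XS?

Longitude subsquare x = 23; +1 → 24, wraps to 0 = a, carry into square.
Longitude square 8; +1 → 9.
The latitude characters are unchanged.

CH91as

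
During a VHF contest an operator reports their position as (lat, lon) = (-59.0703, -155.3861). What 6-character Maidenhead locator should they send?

BD20hw

Shift to the Maidenhead origin (180°W, 90°S): lon 24.6139, lat 30.9297.
Field: 24.6139/20 → 1 → B, 30.9297/10 → 3 → D; chars BD.
Square: 4.6139/2 → 2, 0.9297/1 → 0; chars 20.
Subsquare: 0.6139/0.0833333 → 7 → h, 0.9297/0.0416667 → 22 → w; chars hw.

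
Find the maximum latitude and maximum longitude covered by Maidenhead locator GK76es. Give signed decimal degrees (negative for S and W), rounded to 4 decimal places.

16.7917, -45.5833

Field G=6, K=10: +6·20° lon, +10·10° lat → SW at lon -60°, lat 10°.
Square 7, 6: +7·2° lon, +6·1° lat → SW at lon -46°, lat 16°.
Subsquare e=4, s=18: +4·0.0833333° lon, +18·0.0416667° lat → SW at lon -45.6667°, lat 16.75°.
Cell spans 0.0833333° lon × 0.0416667° lat. NE corner is SW corner plus one full cell.
latitude 16.7917, longitude -45.5833.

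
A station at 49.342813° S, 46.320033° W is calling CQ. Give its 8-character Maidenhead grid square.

Offset from 180°W / 90°S: lon 133.67997°, lat 40.65719°.
Field (20°×10°, letters A–R): 133.67997/20 → 6 → G, 40.65719/10 → 4 → E; chars GE.
Square (2°×1°, digits 0–9): 13.67997/2 → 6, 0.65719/1 → 0; chars 60.
Subsquare (5′×2.5′, letters a–x): 1.67997/0.0833333 → 20 → u, 0.65719/0.0416667 → 15 → p; chars up.
Extended square (30″×15″, digits 0–9): 0.01330/0.00833333 → 1, 0.03219/0.00416667 → 7; chars 17.

GE60up17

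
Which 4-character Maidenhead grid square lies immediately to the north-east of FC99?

GD00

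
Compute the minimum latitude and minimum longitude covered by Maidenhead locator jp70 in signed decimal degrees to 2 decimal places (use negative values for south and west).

60.00, 14.00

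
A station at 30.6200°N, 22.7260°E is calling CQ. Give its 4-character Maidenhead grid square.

Offset from 180°W / 90°S: lon 202.73°, lat 120.62°.
Field: 202.73/20 → 10 → K, 120.62/10 → 12 → M; chars KM.
Square: 2.73/2 → 1, 0.62/1 → 0; chars 10.

KM10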